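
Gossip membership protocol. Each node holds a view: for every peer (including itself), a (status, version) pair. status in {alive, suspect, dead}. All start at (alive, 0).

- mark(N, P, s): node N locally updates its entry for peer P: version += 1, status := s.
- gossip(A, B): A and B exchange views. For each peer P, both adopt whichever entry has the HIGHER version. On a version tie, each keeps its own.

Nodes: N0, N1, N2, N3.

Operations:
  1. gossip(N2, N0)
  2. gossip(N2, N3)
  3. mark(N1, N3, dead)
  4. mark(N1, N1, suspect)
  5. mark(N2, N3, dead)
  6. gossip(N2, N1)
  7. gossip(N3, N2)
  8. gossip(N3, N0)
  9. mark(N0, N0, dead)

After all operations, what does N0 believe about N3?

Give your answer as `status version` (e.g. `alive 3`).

Op 1: gossip N2<->N0 -> N2.N0=(alive,v0) N2.N1=(alive,v0) N2.N2=(alive,v0) N2.N3=(alive,v0) | N0.N0=(alive,v0) N0.N1=(alive,v0) N0.N2=(alive,v0) N0.N3=(alive,v0)
Op 2: gossip N2<->N3 -> N2.N0=(alive,v0) N2.N1=(alive,v0) N2.N2=(alive,v0) N2.N3=(alive,v0) | N3.N0=(alive,v0) N3.N1=(alive,v0) N3.N2=(alive,v0) N3.N3=(alive,v0)
Op 3: N1 marks N3=dead -> (dead,v1)
Op 4: N1 marks N1=suspect -> (suspect,v1)
Op 5: N2 marks N3=dead -> (dead,v1)
Op 6: gossip N2<->N1 -> N2.N0=(alive,v0) N2.N1=(suspect,v1) N2.N2=(alive,v0) N2.N3=(dead,v1) | N1.N0=(alive,v0) N1.N1=(suspect,v1) N1.N2=(alive,v0) N1.N3=(dead,v1)
Op 7: gossip N3<->N2 -> N3.N0=(alive,v0) N3.N1=(suspect,v1) N3.N2=(alive,v0) N3.N3=(dead,v1) | N2.N0=(alive,v0) N2.N1=(suspect,v1) N2.N2=(alive,v0) N2.N3=(dead,v1)
Op 8: gossip N3<->N0 -> N3.N0=(alive,v0) N3.N1=(suspect,v1) N3.N2=(alive,v0) N3.N3=(dead,v1) | N0.N0=(alive,v0) N0.N1=(suspect,v1) N0.N2=(alive,v0) N0.N3=(dead,v1)
Op 9: N0 marks N0=dead -> (dead,v1)

Answer: dead 1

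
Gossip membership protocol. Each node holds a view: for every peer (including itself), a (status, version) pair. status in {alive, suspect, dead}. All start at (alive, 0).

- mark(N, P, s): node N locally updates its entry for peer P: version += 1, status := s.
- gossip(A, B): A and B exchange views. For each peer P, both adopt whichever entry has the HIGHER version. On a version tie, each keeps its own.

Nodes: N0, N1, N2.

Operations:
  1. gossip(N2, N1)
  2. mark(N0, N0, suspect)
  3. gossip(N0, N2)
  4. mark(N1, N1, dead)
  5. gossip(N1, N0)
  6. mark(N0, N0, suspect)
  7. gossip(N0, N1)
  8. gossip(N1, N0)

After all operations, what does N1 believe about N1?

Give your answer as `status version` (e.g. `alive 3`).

Answer: dead 1

Derivation:
Op 1: gossip N2<->N1 -> N2.N0=(alive,v0) N2.N1=(alive,v0) N2.N2=(alive,v0) | N1.N0=(alive,v0) N1.N1=(alive,v0) N1.N2=(alive,v0)
Op 2: N0 marks N0=suspect -> (suspect,v1)
Op 3: gossip N0<->N2 -> N0.N0=(suspect,v1) N0.N1=(alive,v0) N0.N2=(alive,v0) | N2.N0=(suspect,v1) N2.N1=(alive,v0) N2.N2=(alive,v0)
Op 4: N1 marks N1=dead -> (dead,v1)
Op 5: gossip N1<->N0 -> N1.N0=(suspect,v1) N1.N1=(dead,v1) N1.N2=(alive,v0) | N0.N0=(suspect,v1) N0.N1=(dead,v1) N0.N2=(alive,v0)
Op 6: N0 marks N0=suspect -> (suspect,v2)
Op 7: gossip N0<->N1 -> N0.N0=(suspect,v2) N0.N1=(dead,v1) N0.N2=(alive,v0) | N1.N0=(suspect,v2) N1.N1=(dead,v1) N1.N2=(alive,v0)
Op 8: gossip N1<->N0 -> N1.N0=(suspect,v2) N1.N1=(dead,v1) N1.N2=(alive,v0) | N0.N0=(suspect,v2) N0.N1=(dead,v1) N0.N2=(alive,v0)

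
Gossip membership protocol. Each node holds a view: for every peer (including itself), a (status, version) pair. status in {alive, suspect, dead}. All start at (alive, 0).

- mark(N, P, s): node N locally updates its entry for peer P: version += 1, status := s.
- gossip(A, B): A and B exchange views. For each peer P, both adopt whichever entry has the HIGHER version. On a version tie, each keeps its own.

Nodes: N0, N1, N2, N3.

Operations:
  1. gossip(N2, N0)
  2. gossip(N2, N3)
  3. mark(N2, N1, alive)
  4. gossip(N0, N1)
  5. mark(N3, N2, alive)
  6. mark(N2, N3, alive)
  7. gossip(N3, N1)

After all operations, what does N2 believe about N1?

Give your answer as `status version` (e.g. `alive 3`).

Op 1: gossip N2<->N0 -> N2.N0=(alive,v0) N2.N1=(alive,v0) N2.N2=(alive,v0) N2.N3=(alive,v0) | N0.N0=(alive,v0) N0.N1=(alive,v0) N0.N2=(alive,v0) N0.N3=(alive,v0)
Op 2: gossip N2<->N3 -> N2.N0=(alive,v0) N2.N1=(alive,v0) N2.N2=(alive,v0) N2.N3=(alive,v0) | N3.N0=(alive,v0) N3.N1=(alive,v0) N3.N2=(alive,v0) N3.N3=(alive,v0)
Op 3: N2 marks N1=alive -> (alive,v1)
Op 4: gossip N0<->N1 -> N0.N0=(alive,v0) N0.N1=(alive,v0) N0.N2=(alive,v0) N0.N3=(alive,v0) | N1.N0=(alive,v0) N1.N1=(alive,v0) N1.N2=(alive,v0) N1.N3=(alive,v0)
Op 5: N3 marks N2=alive -> (alive,v1)
Op 6: N2 marks N3=alive -> (alive,v1)
Op 7: gossip N3<->N1 -> N3.N0=(alive,v0) N3.N1=(alive,v0) N3.N2=(alive,v1) N3.N3=(alive,v0) | N1.N0=(alive,v0) N1.N1=(alive,v0) N1.N2=(alive,v1) N1.N3=(alive,v0)

Answer: alive 1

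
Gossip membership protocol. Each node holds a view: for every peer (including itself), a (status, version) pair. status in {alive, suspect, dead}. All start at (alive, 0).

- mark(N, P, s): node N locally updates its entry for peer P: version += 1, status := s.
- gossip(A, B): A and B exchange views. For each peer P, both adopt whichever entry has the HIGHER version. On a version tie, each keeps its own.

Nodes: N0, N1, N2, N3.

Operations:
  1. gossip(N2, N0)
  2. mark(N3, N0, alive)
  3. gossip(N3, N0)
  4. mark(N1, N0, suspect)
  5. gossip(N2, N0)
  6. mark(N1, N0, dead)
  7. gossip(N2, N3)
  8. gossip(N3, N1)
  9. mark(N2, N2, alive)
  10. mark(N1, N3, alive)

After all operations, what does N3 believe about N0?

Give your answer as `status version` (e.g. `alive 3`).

Answer: dead 2

Derivation:
Op 1: gossip N2<->N0 -> N2.N0=(alive,v0) N2.N1=(alive,v0) N2.N2=(alive,v0) N2.N3=(alive,v0) | N0.N0=(alive,v0) N0.N1=(alive,v0) N0.N2=(alive,v0) N0.N3=(alive,v0)
Op 2: N3 marks N0=alive -> (alive,v1)
Op 3: gossip N3<->N0 -> N3.N0=(alive,v1) N3.N1=(alive,v0) N3.N2=(alive,v0) N3.N3=(alive,v0) | N0.N0=(alive,v1) N0.N1=(alive,v0) N0.N2=(alive,v0) N0.N3=(alive,v0)
Op 4: N1 marks N0=suspect -> (suspect,v1)
Op 5: gossip N2<->N0 -> N2.N0=(alive,v1) N2.N1=(alive,v0) N2.N2=(alive,v0) N2.N3=(alive,v0) | N0.N0=(alive,v1) N0.N1=(alive,v0) N0.N2=(alive,v0) N0.N3=(alive,v0)
Op 6: N1 marks N0=dead -> (dead,v2)
Op 7: gossip N2<->N3 -> N2.N0=(alive,v1) N2.N1=(alive,v0) N2.N2=(alive,v0) N2.N3=(alive,v0) | N3.N0=(alive,v1) N3.N1=(alive,v0) N3.N2=(alive,v0) N3.N3=(alive,v0)
Op 8: gossip N3<->N1 -> N3.N0=(dead,v2) N3.N1=(alive,v0) N3.N2=(alive,v0) N3.N3=(alive,v0) | N1.N0=(dead,v2) N1.N1=(alive,v0) N1.N2=(alive,v0) N1.N3=(alive,v0)
Op 9: N2 marks N2=alive -> (alive,v1)
Op 10: N1 marks N3=alive -> (alive,v1)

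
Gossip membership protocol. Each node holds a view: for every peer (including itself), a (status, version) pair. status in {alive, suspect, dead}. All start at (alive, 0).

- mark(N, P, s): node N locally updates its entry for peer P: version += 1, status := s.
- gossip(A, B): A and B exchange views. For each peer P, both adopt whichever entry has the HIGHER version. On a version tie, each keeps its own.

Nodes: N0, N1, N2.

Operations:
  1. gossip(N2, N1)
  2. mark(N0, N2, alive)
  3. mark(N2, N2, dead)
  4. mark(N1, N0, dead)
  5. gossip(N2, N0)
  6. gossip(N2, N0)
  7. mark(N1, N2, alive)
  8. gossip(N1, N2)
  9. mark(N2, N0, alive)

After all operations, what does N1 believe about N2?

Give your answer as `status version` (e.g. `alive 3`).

Answer: alive 1

Derivation:
Op 1: gossip N2<->N1 -> N2.N0=(alive,v0) N2.N1=(alive,v0) N2.N2=(alive,v0) | N1.N0=(alive,v0) N1.N1=(alive,v0) N1.N2=(alive,v0)
Op 2: N0 marks N2=alive -> (alive,v1)
Op 3: N2 marks N2=dead -> (dead,v1)
Op 4: N1 marks N0=dead -> (dead,v1)
Op 5: gossip N2<->N0 -> N2.N0=(alive,v0) N2.N1=(alive,v0) N2.N2=(dead,v1) | N0.N0=(alive,v0) N0.N1=(alive,v0) N0.N2=(alive,v1)
Op 6: gossip N2<->N0 -> N2.N0=(alive,v0) N2.N1=(alive,v0) N2.N2=(dead,v1) | N0.N0=(alive,v0) N0.N1=(alive,v0) N0.N2=(alive,v1)
Op 7: N1 marks N2=alive -> (alive,v1)
Op 8: gossip N1<->N2 -> N1.N0=(dead,v1) N1.N1=(alive,v0) N1.N2=(alive,v1) | N2.N0=(dead,v1) N2.N1=(alive,v0) N2.N2=(dead,v1)
Op 9: N2 marks N0=alive -> (alive,v2)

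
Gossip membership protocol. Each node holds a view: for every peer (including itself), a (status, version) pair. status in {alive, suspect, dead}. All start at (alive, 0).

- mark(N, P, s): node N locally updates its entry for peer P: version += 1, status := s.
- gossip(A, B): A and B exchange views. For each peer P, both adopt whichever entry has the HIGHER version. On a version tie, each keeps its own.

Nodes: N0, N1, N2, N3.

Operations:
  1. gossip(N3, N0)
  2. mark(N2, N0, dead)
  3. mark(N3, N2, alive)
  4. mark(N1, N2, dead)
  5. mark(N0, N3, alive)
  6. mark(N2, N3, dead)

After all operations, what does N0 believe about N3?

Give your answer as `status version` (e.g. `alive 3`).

Answer: alive 1

Derivation:
Op 1: gossip N3<->N0 -> N3.N0=(alive,v0) N3.N1=(alive,v0) N3.N2=(alive,v0) N3.N3=(alive,v0) | N0.N0=(alive,v0) N0.N1=(alive,v0) N0.N2=(alive,v0) N0.N3=(alive,v0)
Op 2: N2 marks N0=dead -> (dead,v1)
Op 3: N3 marks N2=alive -> (alive,v1)
Op 4: N1 marks N2=dead -> (dead,v1)
Op 5: N0 marks N3=alive -> (alive,v1)
Op 6: N2 marks N3=dead -> (dead,v1)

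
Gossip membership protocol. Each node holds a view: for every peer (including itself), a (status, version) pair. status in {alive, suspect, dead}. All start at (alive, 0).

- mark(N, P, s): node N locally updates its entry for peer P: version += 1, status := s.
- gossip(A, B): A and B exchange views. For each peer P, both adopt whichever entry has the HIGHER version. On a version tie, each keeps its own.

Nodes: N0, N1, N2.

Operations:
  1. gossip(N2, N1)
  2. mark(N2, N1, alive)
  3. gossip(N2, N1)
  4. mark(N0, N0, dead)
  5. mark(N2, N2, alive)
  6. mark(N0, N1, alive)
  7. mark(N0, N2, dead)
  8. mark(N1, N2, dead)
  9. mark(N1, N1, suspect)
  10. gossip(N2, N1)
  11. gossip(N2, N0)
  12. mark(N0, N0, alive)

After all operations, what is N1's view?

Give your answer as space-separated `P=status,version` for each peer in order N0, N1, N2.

Op 1: gossip N2<->N1 -> N2.N0=(alive,v0) N2.N1=(alive,v0) N2.N2=(alive,v0) | N1.N0=(alive,v0) N1.N1=(alive,v0) N1.N2=(alive,v0)
Op 2: N2 marks N1=alive -> (alive,v1)
Op 3: gossip N2<->N1 -> N2.N0=(alive,v0) N2.N1=(alive,v1) N2.N2=(alive,v0) | N1.N0=(alive,v0) N1.N1=(alive,v1) N1.N2=(alive,v0)
Op 4: N0 marks N0=dead -> (dead,v1)
Op 5: N2 marks N2=alive -> (alive,v1)
Op 6: N0 marks N1=alive -> (alive,v1)
Op 7: N0 marks N2=dead -> (dead,v1)
Op 8: N1 marks N2=dead -> (dead,v1)
Op 9: N1 marks N1=suspect -> (suspect,v2)
Op 10: gossip N2<->N1 -> N2.N0=(alive,v0) N2.N1=(suspect,v2) N2.N2=(alive,v1) | N1.N0=(alive,v0) N1.N1=(suspect,v2) N1.N2=(dead,v1)
Op 11: gossip N2<->N0 -> N2.N0=(dead,v1) N2.N1=(suspect,v2) N2.N2=(alive,v1) | N0.N0=(dead,v1) N0.N1=(suspect,v2) N0.N2=(dead,v1)
Op 12: N0 marks N0=alive -> (alive,v2)

Answer: N0=alive,0 N1=suspect,2 N2=dead,1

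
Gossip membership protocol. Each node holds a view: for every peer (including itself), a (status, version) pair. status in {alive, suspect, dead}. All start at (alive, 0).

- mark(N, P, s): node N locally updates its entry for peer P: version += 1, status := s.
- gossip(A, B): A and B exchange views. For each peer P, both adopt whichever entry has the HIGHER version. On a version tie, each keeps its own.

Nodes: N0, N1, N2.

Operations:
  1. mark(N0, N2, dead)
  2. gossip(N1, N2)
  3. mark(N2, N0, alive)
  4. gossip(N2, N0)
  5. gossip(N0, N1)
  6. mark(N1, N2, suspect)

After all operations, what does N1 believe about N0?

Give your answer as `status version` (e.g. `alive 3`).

Op 1: N0 marks N2=dead -> (dead,v1)
Op 2: gossip N1<->N2 -> N1.N0=(alive,v0) N1.N1=(alive,v0) N1.N2=(alive,v0) | N2.N0=(alive,v0) N2.N1=(alive,v0) N2.N2=(alive,v0)
Op 3: N2 marks N0=alive -> (alive,v1)
Op 4: gossip N2<->N0 -> N2.N0=(alive,v1) N2.N1=(alive,v0) N2.N2=(dead,v1) | N0.N0=(alive,v1) N0.N1=(alive,v0) N0.N2=(dead,v1)
Op 5: gossip N0<->N1 -> N0.N0=(alive,v1) N0.N1=(alive,v0) N0.N2=(dead,v1) | N1.N0=(alive,v1) N1.N1=(alive,v0) N1.N2=(dead,v1)
Op 6: N1 marks N2=suspect -> (suspect,v2)

Answer: alive 1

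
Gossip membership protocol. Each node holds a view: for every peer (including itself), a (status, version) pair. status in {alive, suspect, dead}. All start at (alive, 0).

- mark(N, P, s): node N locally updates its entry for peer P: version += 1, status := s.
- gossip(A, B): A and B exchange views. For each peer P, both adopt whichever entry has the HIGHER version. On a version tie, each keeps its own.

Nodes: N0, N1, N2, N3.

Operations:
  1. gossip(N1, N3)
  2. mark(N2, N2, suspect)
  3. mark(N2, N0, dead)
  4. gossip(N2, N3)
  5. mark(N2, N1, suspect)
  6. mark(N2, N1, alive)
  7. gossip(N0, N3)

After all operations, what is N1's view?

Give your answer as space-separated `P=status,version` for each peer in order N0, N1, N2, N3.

Answer: N0=alive,0 N1=alive,0 N2=alive,0 N3=alive,0

Derivation:
Op 1: gossip N1<->N3 -> N1.N0=(alive,v0) N1.N1=(alive,v0) N1.N2=(alive,v0) N1.N3=(alive,v0) | N3.N0=(alive,v0) N3.N1=(alive,v0) N3.N2=(alive,v0) N3.N3=(alive,v0)
Op 2: N2 marks N2=suspect -> (suspect,v1)
Op 3: N2 marks N0=dead -> (dead,v1)
Op 4: gossip N2<->N3 -> N2.N0=(dead,v1) N2.N1=(alive,v0) N2.N2=(suspect,v1) N2.N3=(alive,v0) | N3.N0=(dead,v1) N3.N1=(alive,v0) N3.N2=(suspect,v1) N3.N3=(alive,v0)
Op 5: N2 marks N1=suspect -> (suspect,v1)
Op 6: N2 marks N1=alive -> (alive,v2)
Op 7: gossip N0<->N3 -> N0.N0=(dead,v1) N0.N1=(alive,v0) N0.N2=(suspect,v1) N0.N3=(alive,v0) | N3.N0=(dead,v1) N3.N1=(alive,v0) N3.N2=(suspect,v1) N3.N3=(alive,v0)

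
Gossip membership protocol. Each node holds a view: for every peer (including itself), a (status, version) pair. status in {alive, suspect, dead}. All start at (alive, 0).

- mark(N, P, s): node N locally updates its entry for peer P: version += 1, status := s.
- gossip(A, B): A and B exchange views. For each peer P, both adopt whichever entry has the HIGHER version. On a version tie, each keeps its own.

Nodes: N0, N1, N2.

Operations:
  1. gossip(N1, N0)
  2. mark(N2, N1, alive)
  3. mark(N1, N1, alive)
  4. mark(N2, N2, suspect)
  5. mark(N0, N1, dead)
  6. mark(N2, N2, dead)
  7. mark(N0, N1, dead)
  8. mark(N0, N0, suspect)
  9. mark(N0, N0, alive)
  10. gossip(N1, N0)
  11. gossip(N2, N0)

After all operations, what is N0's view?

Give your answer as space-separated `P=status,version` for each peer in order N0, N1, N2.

Op 1: gossip N1<->N0 -> N1.N0=(alive,v0) N1.N1=(alive,v0) N1.N2=(alive,v0) | N0.N0=(alive,v0) N0.N1=(alive,v0) N0.N2=(alive,v0)
Op 2: N2 marks N1=alive -> (alive,v1)
Op 3: N1 marks N1=alive -> (alive,v1)
Op 4: N2 marks N2=suspect -> (suspect,v1)
Op 5: N0 marks N1=dead -> (dead,v1)
Op 6: N2 marks N2=dead -> (dead,v2)
Op 7: N0 marks N1=dead -> (dead,v2)
Op 8: N0 marks N0=suspect -> (suspect,v1)
Op 9: N0 marks N0=alive -> (alive,v2)
Op 10: gossip N1<->N0 -> N1.N0=(alive,v2) N1.N1=(dead,v2) N1.N2=(alive,v0) | N0.N0=(alive,v2) N0.N1=(dead,v2) N0.N2=(alive,v0)
Op 11: gossip N2<->N0 -> N2.N0=(alive,v2) N2.N1=(dead,v2) N2.N2=(dead,v2) | N0.N0=(alive,v2) N0.N1=(dead,v2) N0.N2=(dead,v2)

Answer: N0=alive,2 N1=dead,2 N2=dead,2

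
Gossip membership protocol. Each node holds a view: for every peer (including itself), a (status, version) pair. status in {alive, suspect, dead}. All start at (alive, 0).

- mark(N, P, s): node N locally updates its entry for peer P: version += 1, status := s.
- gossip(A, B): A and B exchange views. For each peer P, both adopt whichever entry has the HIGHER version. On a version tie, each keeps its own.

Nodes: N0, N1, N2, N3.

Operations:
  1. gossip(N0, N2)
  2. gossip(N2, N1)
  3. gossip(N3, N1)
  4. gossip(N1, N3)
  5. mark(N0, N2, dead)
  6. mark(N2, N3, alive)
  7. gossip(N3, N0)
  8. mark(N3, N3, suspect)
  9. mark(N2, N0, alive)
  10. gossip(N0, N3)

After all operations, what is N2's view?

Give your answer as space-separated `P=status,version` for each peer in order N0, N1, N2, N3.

Answer: N0=alive,1 N1=alive,0 N2=alive,0 N3=alive,1

Derivation:
Op 1: gossip N0<->N2 -> N0.N0=(alive,v0) N0.N1=(alive,v0) N0.N2=(alive,v0) N0.N3=(alive,v0) | N2.N0=(alive,v0) N2.N1=(alive,v0) N2.N2=(alive,v0) N2.N3=(alive,v0)
Op 2: gossip N2<->N1 -> N2.N0=(alive,v0) N2.N1=(alive,v0) N2.N2=(alive,v0) N2.N3=(alive,v0) | N1.N0=(alive,v0) N1.N1=(alive,v0) N1.N2=(alive,v0) N1.N3=(alive,v0)
Op 3: gossip N3<->N1 -> N3.N0=(alive,v0) N3.N1=(alive,v0) N3.N2=(alive,v0) N3.N3=(alive,v0) | N1.N0=(alive,v0) N1.N1=(alive,v0) N1.N2=(alive,v0) N1.N3=(alive,v0)
Op 4: gossip N1<->N3 -> N1.N0=(alive,v0) N1.N1=(alive,v0) N1.N2=(alive,v0) N1.N3=(alive,v0) | N3.N0=(alive,v0) N3.N1=(alive,v0) N3.N2=(alive,v0) N3.N3=(alive,v0)
Op 5: N0 marks N2=dead -> (dead,v1)
Op 6: N2 marks N3=alive -> (alive,v1)
Op 7: gossip N3<->N0 -> N3.N0=(alive,v0) N3.N1=(alive,v0) N3.N2=(dead,v1) N3.N3=(alive,v0) | N0.N0=(alive,v0) N0.N1=(alive,v0) N0.N2=(dead,v1) N0.N3=(alive,v0)
Op 8: N3 marks N3=suspect -> (suspect,v1)
Op 9: N2 marks N0=alive -> (alive,v1)
Op 10: gossip N0<->N3 -> N0.N0=(alive,v0) N0.N1=(alive,v0) N0.N2=(dead,v1) N0.N3=(suspect,v1) | N3.N0=(alive,v0) N3.N1=(alive,v0) N3.N2=(dead,v1) N3.N3=(suspect,v1)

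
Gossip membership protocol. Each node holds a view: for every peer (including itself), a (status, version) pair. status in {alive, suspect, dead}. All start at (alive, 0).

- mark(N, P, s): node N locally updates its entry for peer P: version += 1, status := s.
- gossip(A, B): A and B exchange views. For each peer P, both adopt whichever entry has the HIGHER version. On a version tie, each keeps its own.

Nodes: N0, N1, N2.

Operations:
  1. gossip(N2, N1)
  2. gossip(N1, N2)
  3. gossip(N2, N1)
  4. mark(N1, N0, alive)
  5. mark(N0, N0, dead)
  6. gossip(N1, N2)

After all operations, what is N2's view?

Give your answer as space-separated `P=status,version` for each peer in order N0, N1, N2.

Op 1: gossip N2<->N1 -> N2.N0=(alive,v0) N2.N1=(alive,v0) N2.N2=(alive,v0) | N1.N0=(alive,v0) N1.N1=(alive,v0) N1.N2=(alive,v0)
Op 2: gossip N1<->N2 -> N1.N0=(alive,v0) N1.N1=(alive,v0) N1.N2=(alive,v0) | N2.N0=(alive,v0) N2.N1=(alive,v0) N2.N2=(alive,v0)
Op 3: gossip N2<->N1 -> N2.N0=(alive,v0) N2.N1=(alive,v0) N2.N2=(alive,v0) | N1.N0=(alive,v0) N1.N1=(alive,v0) N1.N2=(alive,v0)
Op 4: N1 marks N0=alive -> (alive,v1)
Op 5: N0 marks N0=dead -> (dead,v1)
Op 6: gossip N1<->N2 -> N1.N0=(alive,v1) N1.N1=(alive,v0) N1.N2=(alive,v0) | N2.N0=(alive,v1) N2.N1=(alive,v0) N2.N2=(alive,v0)

Answer: N0=alive,1 N1=alive,0 N2=alive,0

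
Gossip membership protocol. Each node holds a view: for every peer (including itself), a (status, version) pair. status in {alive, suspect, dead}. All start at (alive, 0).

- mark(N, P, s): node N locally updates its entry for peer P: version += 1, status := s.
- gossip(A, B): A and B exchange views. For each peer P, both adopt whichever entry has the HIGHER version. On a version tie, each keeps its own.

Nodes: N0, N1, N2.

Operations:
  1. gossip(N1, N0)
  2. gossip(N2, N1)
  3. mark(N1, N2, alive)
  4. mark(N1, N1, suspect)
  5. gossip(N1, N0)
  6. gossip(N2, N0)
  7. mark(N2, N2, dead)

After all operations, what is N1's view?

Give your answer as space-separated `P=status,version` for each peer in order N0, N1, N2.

Answer: N0=alive,0 N1=suspect,1 N2=alive,1

Derivation:
Op 1: gossip N1<->N0 -> N1.N0=(alive,v0) N1.N1=(alive,v0) N1.N2=(alive,v0) | N0.N0=(alive,v0) N0.N1=(alive,v0) N0.N2=(alive,v0)
Op 2: gossip N2<->N1 -> N2.N0=(alive,v0) N2.N1=(alive,v0) N2.N2=(alive,v0) | N1.N0=(alive,v0) N1.N1=(alive,v0) N1.N2=(alive,v0)
Op 3: N1 marks N2=alive -> (alive,v1)
Op 4: N1 marks N1=suspect -> (suspect,v1)
Op 5: gossip N1<->N0 -> N1.N0=(alive,v0) N1.N1=(suspect,v1) N1.N2=(alive,v1) | N0.N0=(alive,v0) N0.N1=(suspect,v1) N0.N2=(alive,v1)
Op 6: gossip N2<->N0 -> N2.N0=(alive,v0) N2.N1=(suspect,v1) N2.N2=(alive,v1) | N0.N0=(alive,v0) N0.N1=(suspect,v1) N0.N2=(alive,v1)
Op 7: N2 marks N2=dead -> (dead,v2)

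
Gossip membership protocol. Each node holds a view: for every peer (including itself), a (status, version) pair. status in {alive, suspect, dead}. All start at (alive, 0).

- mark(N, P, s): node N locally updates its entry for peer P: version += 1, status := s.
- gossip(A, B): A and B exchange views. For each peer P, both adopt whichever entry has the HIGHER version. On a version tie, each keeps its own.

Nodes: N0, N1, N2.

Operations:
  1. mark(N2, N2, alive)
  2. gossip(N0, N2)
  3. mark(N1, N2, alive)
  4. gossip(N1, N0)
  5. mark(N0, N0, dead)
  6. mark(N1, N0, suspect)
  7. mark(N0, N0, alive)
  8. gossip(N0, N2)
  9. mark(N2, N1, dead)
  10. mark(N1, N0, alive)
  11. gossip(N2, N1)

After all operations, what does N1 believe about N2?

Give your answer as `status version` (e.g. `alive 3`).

Op 1: N2 marks N2=alive -> (alive,v1)
Op 2: gossip N0<->N2 -> N0.N0=(alive,v0) N0.N1=(alive,v0) N0.N2=(alive,v1) | N2.N0=(alive,v0) N2.N1=(alive,v0) N2.N2=(alive,v1)
Op 3: N1 marks N2=alive -> (alive,v1)
Op 4: gossip N1<->N0 -> N1.N0=(alive,v0) N1.N1=(alive,v0) N1.N2=(alive,v1) | N0.N0=(alive,v0) N0.N1=(alive,v0) N0.N2=(alive,v1)
Op 5: N0 marks N0=dead -> (dead,v1)
Op 6: N1 marks N0=suspect -> (suspect,v1)
Op 7: N0 marks N0=alive -> (alive,v2)
Op 8: gossip N0<->N2 -> N0.N0=(alive,v2) N0.N1=(alive,v0) N0.N2=(alive,v1) | N2.N0=(alive,v2) N2.N1=(alive,v0) N2.N2=(alive,v1)
Op 9: N2 marks N1=dead -> (dead,v1)
Op 10: N1 marks N0=alive -> (alive,v2)
Op 11: gossip N2<->N1 -> N2.N0=(alive,v2) N2.N1=(dead,v1) N2.N2=(alive,v1) | N1.N0=(alive,v2) N1.N1=(dead,v1) N1.N2=(alive,v1)

Answer: alive 1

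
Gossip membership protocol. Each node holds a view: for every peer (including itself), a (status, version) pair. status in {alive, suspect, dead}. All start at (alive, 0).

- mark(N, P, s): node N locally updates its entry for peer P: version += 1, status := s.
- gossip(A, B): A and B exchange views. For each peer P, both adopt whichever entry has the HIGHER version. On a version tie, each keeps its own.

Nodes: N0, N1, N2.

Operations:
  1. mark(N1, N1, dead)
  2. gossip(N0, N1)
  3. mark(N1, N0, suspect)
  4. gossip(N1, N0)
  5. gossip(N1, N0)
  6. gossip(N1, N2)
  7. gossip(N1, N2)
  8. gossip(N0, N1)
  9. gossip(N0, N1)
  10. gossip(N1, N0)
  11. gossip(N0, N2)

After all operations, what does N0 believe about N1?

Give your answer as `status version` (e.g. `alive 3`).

Answer: dead 1

Derivation:
Op 1: N1 marks N1=dead -> (dead,v1)
Op 2: gossip N0<->N1 -> N0.N0=(alive,v0) N0.N1=(dead,v1) N0.N2=(alive,v0) | N1.N0=(alive,v0) N1.N1=(dead,v1) N1.N2=(alive,v0)
Op 3: N1 marks N0=suspect -> (suspect,v1)
Op 4: gossip N1<->N0 -> N1.N0=(suspect,v1) N1.N1=(dead,v1) N1.N2=(alive,v0) | N0.N0=(suspect,v1) N0.N1=(dead,v1) N0.N2=(alive,v0)
Op 5: gossip N1<->N0 -> N1.N0=(suspect,v1) N1.N1=(dead,v1) N1.N2=(alive,v0) | N0.N0=(suspect,v1) N0.N1=(dead,v1) N0.N2=(alive,v0)
Op 6: gossip N1<->N2 -> N1.N0=(suspect,v1) N1.N1=(dead,v1) N1.N2=(alive,v0) | N2.N0=(suspect,v1) N2.N1=(dead,v1) N2.N2=(alive,v0)
Op 7: gossip N1<->N2 -> N1.N0=(suspect,v1) N1.N1=(dead,v1) N1.N2=(alive,v0) | N2.N0=(suspect,v1) N2.N1=(dead,v1) N2.N2=(alive,v0)
Op 8: gossip N0<->N1 -> N0.N0=(suspect,v1) N0.N1=(dead,v1) N0.N2=(alive,v0) | N1.N0=(suspect,v1) N1.N1=(dead,v1) N1.N2=(alive,v0)
Op 9: gossip N0<->N1 -> N0.N0=(suspect,v1) N0.N1=(dead,v1) N0.N2=(alive,v0) | N1.N0=(suspect,v1) N1.N1=(dead,v1) N1.N2=(alive,v0)
Op 10: gossip N1<->N0 -> N1.N0=(suspect,v1) N1.N1=(dead,v1) N1.N2=(alive,v0) | N0.N0=(suspect,v1) N0.N1=(dead,v1) N0.N2=(alive,v0)
Op 11: gossip N0<->N2 -> N0.N0=(suspect,v1) N0.N1=(dead,v1) N0.N2=(alive,v0) | N2.N0=(suspect,v1) N2.N1=(dead,v1) N2.N2=(alive,v0)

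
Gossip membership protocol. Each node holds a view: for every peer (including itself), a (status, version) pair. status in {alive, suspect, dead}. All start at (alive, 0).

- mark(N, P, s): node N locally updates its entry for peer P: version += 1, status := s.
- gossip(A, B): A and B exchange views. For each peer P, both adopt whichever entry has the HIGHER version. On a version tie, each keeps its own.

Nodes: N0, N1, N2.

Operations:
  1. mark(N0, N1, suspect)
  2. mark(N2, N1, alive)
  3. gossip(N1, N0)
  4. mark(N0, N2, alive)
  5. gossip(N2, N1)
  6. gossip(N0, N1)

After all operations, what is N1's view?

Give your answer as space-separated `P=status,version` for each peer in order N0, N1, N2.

Op 1: N0 marks N1=suspect -> (suspect,v1)
Op 2: N2 marks N1=alive -> (alive,v1)
Op 3: gossip N1<->N0 -> N1.N0=(alive,v0) N1.N1=(suspect,v1) N1.N2=(alive,v0) | N0.N0=(alive,v0) N0.N1=(suspect,v1) N0.N2=(alive,v0)
Op 4: N0 marks N2=alive -> (alive,v1)
Op 5: gossip N2<->N1 -> N2.N0=(alive,v0) N2.N1=(alive,v1) N2.N2=(alive,v0) | N1.N0=(alive,v0) N1.N1=(suspect,v1) N1.N2=(alive,v0)
Op 6: gossip N0<->N1 -> N0.N0=(alive,v0) N0.N1=(suspect,v1) N0.N2=(alive,v1) | N1.N0=(alive,v0) N1.N1=(suspect,v1) N1.N2=(alive,v1)

Answer: N0=alive,0 N1=suspect,1 N2=alive,1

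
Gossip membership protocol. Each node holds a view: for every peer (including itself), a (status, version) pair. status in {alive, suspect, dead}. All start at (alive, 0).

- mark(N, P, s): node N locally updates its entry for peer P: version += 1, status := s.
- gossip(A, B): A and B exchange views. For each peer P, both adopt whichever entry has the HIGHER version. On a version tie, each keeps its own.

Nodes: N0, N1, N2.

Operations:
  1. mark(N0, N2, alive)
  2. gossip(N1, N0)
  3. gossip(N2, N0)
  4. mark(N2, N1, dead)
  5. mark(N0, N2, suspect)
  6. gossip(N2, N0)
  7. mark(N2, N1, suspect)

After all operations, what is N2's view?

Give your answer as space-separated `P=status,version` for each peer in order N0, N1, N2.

Op 1: N0 marks N2=alive -> (alive,v1)
Op 2: gossip N1<->N0 -> N1.N0=(alive,v0) N1.N1=(alive,v0) N1.N2=(alive,v1) | N0.N0=(alive,v0) N0.N1=(alive,v0) N0.N2=(alive,v1)
Op 3: gossip N2<->N0 -> N2.N0=(alive,v0) N2.N1=(alive,v0) N2.N2=(alive,v1) | N0.N0=(alive,v0) N0.N1=(alive,v0) N0.N2=(alive,v1)
Op 4: N2 marks N1=dead -> (dead,v1)
Op 5: N0 marks N2=suspect -> (suspect,v2)
Op 6: gossip N2<->N0 -> N2.N0=(alive,v0) N2.N1=(dead,v1) N2.N2=(suspect,v2) | N0.N0=(alive,v0) N0.N1=(dead,v1) N0.N2=(suspect,v2)
Op 7: N2 marks N1=suspect -> (suspect,v2)

Answer: N0=alive,0 N1=suspect,2 N2=suspect,2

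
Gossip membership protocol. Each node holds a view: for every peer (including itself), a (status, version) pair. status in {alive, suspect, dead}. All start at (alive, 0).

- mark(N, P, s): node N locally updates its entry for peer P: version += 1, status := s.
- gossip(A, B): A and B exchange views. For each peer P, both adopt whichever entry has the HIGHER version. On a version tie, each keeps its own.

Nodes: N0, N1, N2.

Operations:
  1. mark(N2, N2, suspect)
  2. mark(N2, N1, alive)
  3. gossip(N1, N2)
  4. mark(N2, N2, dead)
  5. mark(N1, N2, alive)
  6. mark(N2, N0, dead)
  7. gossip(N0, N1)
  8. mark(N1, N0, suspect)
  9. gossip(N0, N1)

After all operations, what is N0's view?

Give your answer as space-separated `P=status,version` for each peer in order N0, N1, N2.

Answer: N0=suspect,1 N1=alive,1 N2=alive,2

Derivation:
Op 1: N2 marks N2=suspect -> (suspect,v1)
Op 2: N2 marks N1=alive -> (alive,v1)
Op 3: gossip N1<->N2 -> N1.N0=(alive,v0) N1.N1=(alive,v1) N1.N2=(suspect,v1) | N2.N0=(alive,v0) N2.N1=(alive,v1) N2.N2=(suspect,v1)
Op 4: N2 marks N2=dead -> (dead,v2)
Op 5: N1 marks N2=alive -> (alive,v2)
Op 6: N2 marks N0=dead -> (dead,v1)
Op 7: gossip N0<->N1 -> N0.N0=(alive,v0) N0.N1=(alive,v1) N0.N2=(alive,v2) | N1.N0=(alive,v0) N1.N1=(alive,v1) N1.N2=(alive,v2)
Op 8: N1 marks N0=suspect -> (suspect,v1)
Op 9: gossip N0<->N1 -> N0.N0=(suspect,v1) N0.N1=(alive,v1) N0.N2=(alive,v2) | N1.N0=(suspect,v1) N1.N1=(alive,v1) N1.N2=(alive,v2)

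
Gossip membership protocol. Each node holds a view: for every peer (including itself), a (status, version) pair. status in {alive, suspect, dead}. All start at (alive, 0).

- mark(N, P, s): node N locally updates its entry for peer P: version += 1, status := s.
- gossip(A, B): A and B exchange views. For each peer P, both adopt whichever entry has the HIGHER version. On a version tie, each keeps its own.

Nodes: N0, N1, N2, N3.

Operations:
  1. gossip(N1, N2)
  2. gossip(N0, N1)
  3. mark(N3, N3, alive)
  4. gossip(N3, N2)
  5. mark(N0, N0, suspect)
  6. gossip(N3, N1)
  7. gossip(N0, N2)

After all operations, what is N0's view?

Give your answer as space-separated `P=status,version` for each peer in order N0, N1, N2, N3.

Op 1: gossip N1<->N2 -> N1.N0=(alive,v0) N1.N1=(alive,v0) N1.N2=(alive,v0) N1.N3=(alive,v0) | N2.N0=(alive,v0) N2.N1=(alive,v0) N2.N2=(alive,v0) N2.N3=(alive,v0)
Op 2: gossip N0<->N1 -> N0.N0=(alive,v0) N0.N1=(alive,v0) N0.N2=(alive,v0) N0.N3=(alive,v0) | N1.N0=(alive,v0) N1.N1=(alive,v0) N1.N2=(alive,v0) N1.N3=(alive,v0)
Op 3: N3 marks N3=alive -> (alive,v1)
Op 4: gossip N3<->N2 -> N3.N0=(alive,v0) N3.N1=(alive,v0) N3.N2=(alive,v0) N3.N3=(alive,v1) | N2.N0=(alive,v0) N2.N1=(alive,v0) N2.N2=(alive,v0) N2.N3=(alive,v1)
Op 5: N0 marks N0=suspect -> (suspect,v1)
Op 6: gossip N3<->N1 -> N3.N0=(alive,v0) N3.N1=(alive,v0) N3.N2=(alive,v0) N3.N3=(alive,v1) | N1.N0=(alive,v0) N1.N1=(alive,v0) N1.N2=(alive,v0) N1.N3=(alive,v1)
Op 7: gossip N0<->N2 -> N0.N0=(suspect,v1) N0.N1=(alive,v0) N0.N2=(alive,v0) N0.N3=(alive,v1) | N2.N0=(suspect,v1) N2.N1=(alive,v0) N2.N2=(alive,v0) N2.N3=(alive,v1)

Answer: N0=suspect,1 N1=alive,0 N2=alive,0 N3=alive,1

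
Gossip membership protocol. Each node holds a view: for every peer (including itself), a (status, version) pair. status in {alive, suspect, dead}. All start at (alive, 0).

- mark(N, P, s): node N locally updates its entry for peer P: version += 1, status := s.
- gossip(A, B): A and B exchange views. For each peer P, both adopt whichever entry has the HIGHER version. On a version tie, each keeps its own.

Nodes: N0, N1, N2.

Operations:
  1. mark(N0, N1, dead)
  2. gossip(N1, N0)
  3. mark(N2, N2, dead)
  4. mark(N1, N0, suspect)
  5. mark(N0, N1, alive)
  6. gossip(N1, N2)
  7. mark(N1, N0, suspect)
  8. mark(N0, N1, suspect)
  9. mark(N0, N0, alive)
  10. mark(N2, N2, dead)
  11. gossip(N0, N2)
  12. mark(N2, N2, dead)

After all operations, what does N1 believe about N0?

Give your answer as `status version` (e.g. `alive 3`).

Op 1: N0 marks N1=dead -> (dead,v1)
Op 2: gossip N1<->N0 -> N1.N0=(alive,v0) N1.N1=(dead,v1) N1.N2=(alive,v0) | N0.N0=(alive,v0) N0.N1=(dead,v1) N0.N2=(alive,v0)
Op 3: N2 marks N2=dead -> (dead,v1)
Op 4: N1 marks N0=suspect -> (suspect,v1)
Op 5: N0 marks N1=alive -> (alive,v2)
Op 6: gossip N1<->N2 -> N1.N0=(suspect,v1) N1.N1=(dead,v1) N1.N2=(dead,v1) | N2.N0=(suspect,v1) N2.N1=(dead,v1) N2.N2=(dead,v1)
Op 7: N1 marks N0=suspect -> (suspect,v2)
Op 8: N0 marks N1=suspect -> (suspect,v3)
Op 9: N0 marks N0=alive -> (alive,v1)
Op 10: N2 marks N2=dead -> (dead,v2)
Op 11: gossip N0<->N2 -> N0.N0=(alive,v1) N0.N1=(suspect,v3) N0.N2=(dead,v2) | N2.N0=(suspect,v1) N2.N1=(suspect,v3) N2.N2=(dead,v2)
Op 12: N2 marks N2=dead -> (dead,v3)

Answer: suspect 2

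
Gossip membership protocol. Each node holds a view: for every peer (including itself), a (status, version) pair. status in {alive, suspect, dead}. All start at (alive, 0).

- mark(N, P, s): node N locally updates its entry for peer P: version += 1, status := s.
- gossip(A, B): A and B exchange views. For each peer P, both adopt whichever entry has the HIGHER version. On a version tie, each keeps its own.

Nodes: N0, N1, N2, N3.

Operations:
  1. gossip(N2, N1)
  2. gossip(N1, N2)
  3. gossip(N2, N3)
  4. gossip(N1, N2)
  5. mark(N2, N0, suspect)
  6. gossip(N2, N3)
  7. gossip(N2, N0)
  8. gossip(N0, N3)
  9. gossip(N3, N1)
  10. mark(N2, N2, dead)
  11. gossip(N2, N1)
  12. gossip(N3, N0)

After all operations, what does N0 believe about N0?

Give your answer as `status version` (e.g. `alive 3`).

Op 1: gossip N2<->N1 -> N2.N0=(alive,v0) N2.N1=(alive,v0) N2.N2=(alive,v0) N2.N3=(alive,v0) | N1.N0=(alive,v0) N1.N1=(alive,v0) N1.N2=(alive,v0) N1.N3=(alive,v0)
Op 2: gossip N1<->N2 -> N1.N0=(alive,v0) N1.N1=(alive,v0) N1.N2=(alive,v0) N1.N3=(alive,v0) | N2.N0=(alive,v0) N2.N1=(alive,v0) N2.N2=(alive,v0) N2.N3=(alive,v0)
Op 3: gossip N2<->N3 -> N2.N0=(alive,v0) N2.N1=(alive,v0) N2.N2=(alive,v0) N2.N3=(alive,v0) | N3.N0=(alive,v0) N3.N1=(alive,v0) N3.N2=(alive,v0) N3.N3=(alive,v0)
Op 4: gossip N1<->N2 -> N1.N0=(alive,v0) N1.N1=(alive,v0) N1.N2=(alive,v0) N1.N3=(alive,v0) | N2.N0=(alive,v0) N2.N1=(alive,v0) N2.N2=(alive,v0) N2.N3=(alive,v0)
Op 5: N2 marks N0=suspect -> (suspect,v1)
Op 6: gossip N2<->N3 -> N2.N0=(suspect,v1) N2.N1=(alive,v0) N2.N2=(alive,v0) N2.N3=(alive,v0) | N3.N0=(suspect,v1) N3.N1=(alive,v0) N3.N2=(alive,v0) N3.N3=(alive,v0)
Op 7: gossip N2<->N0 -> N2.N0=(suspect,v1) N2.N1=(alive,v0) N2.N2=(alive,v0) N2.N3=(alive,v0) | N0.N0=(suspect,v1) N0.N1=(alive,v0) N0.N2=(alive,v0) N0.N3=(alive,v0)
Op 8: gossip N0<->N3 -> N0.N0=(suspect,v1) N0.N1=(alive,v0) N0.N2=(alive,v0) N0.N3=(alive,v0) | N3.N0=(suspect,v1) N3.N1=(alive,v0) N3.N2=(alive,v0) N3.N3=(alive,v0)
Op 9: gossip N3<->N1 -> N3.N0=(suspect,v1) N3.N1=(alive,v0) N3.N2=(alive,v0) N3.N3=(alive,v0) | N1.N0=(suspect,v1) N1.N1=(alive,v0) N1.N2=(alive,v0) N1.N3=(alive,v0)
Op 10: N2 marks N2=dead -> (dead,v1)
Op 11: gossip N2<->N1 -> N2.N0=(suspect,v1) N2.N1=(alive,v0) N2.N2=(dead,v1) N2.N3=(alive,v0) | N1.N0=(suspect,v1) N1.N1=(alive,v0) N1.N2=(dead,v1) N1.N3=(alive,v0)
Op 12: gossip N3<->N0 -> N3.N0=(suspect,v1) N3.N1=(alive,v0) N3.N2=(alive,v0) N3.N3=(alive,v0) | N0.N0=(suspect,v1) N0.N1=(alive,v0) N0.N2=(alive,v0) N0.N3=(alive,v0)

Answer: suspect 1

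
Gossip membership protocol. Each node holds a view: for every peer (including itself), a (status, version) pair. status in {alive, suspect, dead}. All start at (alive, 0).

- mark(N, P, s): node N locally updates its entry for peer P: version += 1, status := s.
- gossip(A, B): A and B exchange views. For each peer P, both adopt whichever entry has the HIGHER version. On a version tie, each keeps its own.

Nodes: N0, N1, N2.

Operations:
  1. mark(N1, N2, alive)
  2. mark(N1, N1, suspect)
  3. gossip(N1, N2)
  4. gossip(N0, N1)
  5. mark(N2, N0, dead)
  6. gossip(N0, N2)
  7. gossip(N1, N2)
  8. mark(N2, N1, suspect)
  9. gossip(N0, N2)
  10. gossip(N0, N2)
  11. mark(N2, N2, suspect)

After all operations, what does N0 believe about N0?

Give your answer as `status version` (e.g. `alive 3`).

Op 1: N1 marks N2=alive -> (alive,v1)
Op 2: N1 marks N1=suspect -> (suspect,v1)
Op 3: gossip N1<->N2 -> N1.N0=(alive,v0) N1.N1=(suspect,v1) N1.N2=(alive,v1) | N2.N0=(alive,v0) N2.N1=(suspect,v1) N2.N2=(alive,v1)
Op 4: gossip N0<->N1 -> N0.N0=(alive,v0) N0.N1=(suspect,v1) N0.N2=(alive,v1) | N1.N0=(alive,v0) N1.N1=(suspect,v1) N1.N2=(alive,v1)
Op 5: N2 marks N0=dead -> (dead,v1)
Op 6: gossip N0<->N2 -> N0.N0=(dead,v1) N0.N1=(suspect,v1) N0.N2=(alive,v1) | N2.N0=(dead,v1) N2.N1=(suspect,v1) N2.N2=(alive,v1)
Op 7: gossip N1<->N2 -> N1.N0=(dead,v1) N1.N1=(suspect,v1) N1.N2=(alive,v1) | N2.N0=(dead,v1) N2.N1=(suspect,v1) N2.N2=(alive,v1)
Op 8: N2 marks N1=suspect -> (suspect,v2)
Op 9: gossip N0<->N2 -> N0.N0=(dead,v1) N0.N1=(suspect,v2) N0.N2=(alive,v1) | N2.N0=(dead,v1) N2.N1=(suspect,v2) N2.N2=(alive,v1)
Op 10: gossip N0<->N2 -> N0.N0=(dead,v1) N0.N1=(suspect,v2) N0.N2=(alive,v1) | N2.N0=(dead,v1) N2.N1=(suspect,v2) N2.N2=(alive,v1)
Op 11: N2 marks N2=suspect -> (suspect,v2)

Answer: dead 1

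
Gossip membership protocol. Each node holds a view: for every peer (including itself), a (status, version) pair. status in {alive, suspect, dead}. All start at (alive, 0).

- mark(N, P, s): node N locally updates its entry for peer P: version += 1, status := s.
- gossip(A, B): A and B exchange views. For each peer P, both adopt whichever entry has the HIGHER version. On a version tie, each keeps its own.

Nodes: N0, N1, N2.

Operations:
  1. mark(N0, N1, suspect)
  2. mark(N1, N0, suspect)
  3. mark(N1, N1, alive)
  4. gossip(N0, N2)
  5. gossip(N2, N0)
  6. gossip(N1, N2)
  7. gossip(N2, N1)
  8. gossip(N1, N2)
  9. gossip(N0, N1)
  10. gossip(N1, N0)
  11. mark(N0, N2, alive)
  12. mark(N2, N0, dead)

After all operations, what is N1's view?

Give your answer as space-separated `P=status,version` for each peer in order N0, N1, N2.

Answer: N0=suspect,1 N1=alive,1 N2=alive,0

Derivation:
Op 1: N0 marks N1=suspect -> (suspect,v1)
Op 2: N1 marks N0=suspect -> (suspect,v1)
Op 3: N1 marks N1=alive -> (alive,v1)
Op 4: gossip N0<->N2 -> N0.N0=(alive,v0) N0.N1=(suspect,v1) N0.N2=(alive,v0) | N2.N0=(alive,v0) N2.N1=(suspect,v1) N2.N2=(alive,v0)
Op 5: gossip N2<->N0 -> N2.N0=(alive,v0) N2.N1=(suspect,v1) N2.N2=(alive,v0) | N0.N0=(alive,v0) N0.N1=(suspect,v1) N0.N2=(alive,v0)
Op 6: gossip N1<->N2 -> N1.N0=(suspect,v1) N1.N1=(alive,v1) N1.N2=(alive,v0) | N2.N0=(suspect,v1) N2.N1=(suspect,v1) N2.N2=(alive,v0)
Op 7: gossip N2<->N1 -> N2.N0=(suspect,v1) N2.N1=(suspect,v1) N2.N2=(alive,v0) | N1.N0=(suspect,v1) N1.N1=(alive,v1) N1.N2=(alive,v0)
Op 8: gossip N1<->N2 -> N1.N0=(suspect,v1) N1.N1=(alive,v1) N1.N2=(alive,v0) | N2.N0=(suspect,v1) N2.N1=(suspect,v1) N2.N2=(alive,v0)
Op 9: gossip N0<->N1 -> N0.N0=(suspect,v1) N0.N1=(suspect,v1) N0.N2=(alive,v0) | N1.N0=(suspect,v1) N1.N1=(alive,v1) N1.N2=(alive,v0)
Op 10: gossip N1<->N0 -> N1.N0=(suspect,v1) N1.N1=(alive,v1) N1.N2=(alive,v0) | N0.N0=(suspect,v1) N0.N1=(suspect,v1) N0.N2=(alive,v0)
Op 11: N0 marks N2=alive -> (alive,v1)
Op 12: N2 marks N0=dead -> (dead,v2)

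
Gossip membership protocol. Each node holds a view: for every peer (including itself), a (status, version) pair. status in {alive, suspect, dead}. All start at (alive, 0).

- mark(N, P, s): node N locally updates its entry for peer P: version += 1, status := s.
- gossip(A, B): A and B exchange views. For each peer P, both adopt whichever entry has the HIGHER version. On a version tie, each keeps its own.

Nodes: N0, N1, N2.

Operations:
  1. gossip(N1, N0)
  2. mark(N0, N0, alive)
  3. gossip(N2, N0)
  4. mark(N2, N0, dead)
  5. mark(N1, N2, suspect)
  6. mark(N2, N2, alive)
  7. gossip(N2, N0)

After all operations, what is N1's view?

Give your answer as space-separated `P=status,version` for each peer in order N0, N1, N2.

Answer: N0=alive,0 N1=alive,0 N2=suspect,1

Derivation:
Op 1: gossip N1<->N0 -> N1.N0=(alive,v0) N1.N1=(alive,v0) N1.N2=(alive,v0) | N0.N0=(alive,v0) N0.N1=(alive,v0) N0.N2=(alive,v0)
Op 2: N0 marks N0=alive -> (alive,v1)
Op 3: gossip N2<->N0 -> N2.N0=(alive,v1) N2.N1=(alive,v0) N2.N2=(alive,v0) | N0.N0=(alive,v1) N0.N1=(alive,v0) N0.N2=(alive,v0)
Op 4: N2 marks N0=dead -> (dead,v2)
Op 5: N1 marks N2=suspect -> (suspect,v1)
Op 6: N2 marks N2=alive -> (alive,v1)
Op 7: gossip N2<->N0 -> N2.N0=(dead,v2) N2.N1=(alive,v0) N2.N2=(alive,v1) | N0.N0=(dead,v2) N0.N1=(alive,v0) N0.N2=(alive,v1)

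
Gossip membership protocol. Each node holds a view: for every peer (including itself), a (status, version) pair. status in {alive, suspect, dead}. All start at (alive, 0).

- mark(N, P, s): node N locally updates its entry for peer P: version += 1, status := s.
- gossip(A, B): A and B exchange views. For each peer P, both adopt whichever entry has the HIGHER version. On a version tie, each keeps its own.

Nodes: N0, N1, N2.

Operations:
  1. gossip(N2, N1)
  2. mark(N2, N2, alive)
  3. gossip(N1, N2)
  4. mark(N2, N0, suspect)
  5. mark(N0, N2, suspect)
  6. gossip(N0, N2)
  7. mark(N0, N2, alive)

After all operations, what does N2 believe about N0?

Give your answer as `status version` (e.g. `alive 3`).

Answer: suspect 1

Derivation:
Op 1: gossip N2<->N1 -> N2.N0=(alive,v0) N2.N1=(alive,v0) N2.N2=(alive,v0) | N1.N0=(alive,v0) N1.N1=(alive,v0) N1.N2=(alive,v0)
Op 2: N2 marks N2=alive -> (alive,v1)
Op 3: gossip N1<->N2 -> N1.N0=(alive,v0) N1.N1=(alive,v0) N1.N2=(alive,v1) | N2.N0=(alive,v0) N2.N1=(alive,v0) N2.N2=(alive,v1)
Op 4: N2 marks N0=suspect -> (suspect,v1)
Op 5: N0 marks N2=suspect -> (suspect,v1)
Op 6: gossip N0<->N2 -> N0.N0=(suspect,v1) N0.N1=(alive,v0) N0.N2=(suspect,v1) | N2.N0=(suspect,v1) N2.N1=(alive,v0) N2.N2=(alive,v1)
Op 7: N0 marks N2=alive -> (alive,v2)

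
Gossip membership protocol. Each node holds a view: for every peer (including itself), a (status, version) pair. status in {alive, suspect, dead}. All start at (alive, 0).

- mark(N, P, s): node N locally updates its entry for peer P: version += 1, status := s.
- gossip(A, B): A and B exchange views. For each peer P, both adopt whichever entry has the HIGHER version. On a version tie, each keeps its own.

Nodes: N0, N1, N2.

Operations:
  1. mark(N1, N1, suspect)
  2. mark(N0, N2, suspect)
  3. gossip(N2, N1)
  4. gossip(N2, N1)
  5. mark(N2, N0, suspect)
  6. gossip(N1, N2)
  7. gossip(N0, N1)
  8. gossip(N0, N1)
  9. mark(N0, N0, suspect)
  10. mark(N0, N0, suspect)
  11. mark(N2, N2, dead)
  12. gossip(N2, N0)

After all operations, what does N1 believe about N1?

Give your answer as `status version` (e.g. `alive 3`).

Answer: suspect 1

Derivation:
Op 1: N1 marks N1=suspect -> (suspect,v1)
Op 2: N0 marks N2=suspect -> (suspect,v1)
Op 3: gossip N2<->N1 -> N2.N0=(alive,v0) N2.N1=(suspect,v1) N2.N2=(alive,v0) | N1.N0=(alive,v0) N1.N1=(suspect,v1) N1.N2=(alive,v0)
Op 4: gossip N2<->N1 -> N2.N0=(alive,v0) N2.N1=(suspect,v1) N2.N2=(alive,v0) | N1.N0=(alive,v0) N1.N1=(suspect,v1) N1.N2=(alive,v0)
Op 5: N2 marks N0=suspect -> (suspect,v1)
Op 6: gossip N1<->N2 -> N1.N0=(suspect,v1) N1.N1=(suspect,v1) N1.N2=(alive,v0) | N2.N0=(suspect,v1) N2.N1=(suspect,v1) N2.N2=(alive,v0)
Op 7: gossip N0<->N1 -> N0.N0=(suspect,v1) N0.N1=(suspect,v1) N0.N2=(suspect,v1) | N1.N0=(suspect,v1) N1.N1=(suspect,v1) N1.N2=(suspect,v1)
Op 8: gossip N0<->N1 -> N0.N0=(suspect,v1) N0.N1=(suspect,v1) N0.N2=(suspect,v1) | N1.N0=(suspect,v1) N1.N1=(suspect,v1) N1.N2=(suspect,v1)
Op 9: N0 marks N0=suspect -> (suspect,v2)
Op 10: N0 marks N0=suspect -> (suspect,v3)
Op 11: N2 marks N2=dead -> (dead,v1)
Op 12: gossip N2<->N0 -> N2.N0=(suspect,v3) N2.N1=(suspect,v1) N2.N2=(dead,v1) | N0.N0=(suspect,v3) N0.N1=(suspect,v1) N0.N2=(suspect,v1)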